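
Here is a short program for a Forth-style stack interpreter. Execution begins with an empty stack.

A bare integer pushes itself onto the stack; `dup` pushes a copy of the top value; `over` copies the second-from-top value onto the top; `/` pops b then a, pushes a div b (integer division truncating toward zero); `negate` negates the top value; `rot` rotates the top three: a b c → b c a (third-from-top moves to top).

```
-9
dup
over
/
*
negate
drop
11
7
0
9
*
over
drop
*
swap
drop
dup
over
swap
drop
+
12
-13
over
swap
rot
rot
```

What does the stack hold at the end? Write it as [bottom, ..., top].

[0, -13, 12, 12]

-9      -9
dup     -9 -9
over    -9 -9 -9
/       -9 1
*       -9
negate  9
drop    (empty)
11      11
7       11 7
0       11 7 0
9       11 7 0 9
*       11 7 0
over    11 7 0 7
drop    11 7 0
*       11 0
swap    0 11
drop    0
dup     0 0
over    0 0 0
swap    0 0 0
drop    0 0
+       0
12      0 12
-13     0 12 -13
over    0 12 -13 12
swap    0 12 12 -13
rot     0 12 -13 12
rot     0 -13 12 12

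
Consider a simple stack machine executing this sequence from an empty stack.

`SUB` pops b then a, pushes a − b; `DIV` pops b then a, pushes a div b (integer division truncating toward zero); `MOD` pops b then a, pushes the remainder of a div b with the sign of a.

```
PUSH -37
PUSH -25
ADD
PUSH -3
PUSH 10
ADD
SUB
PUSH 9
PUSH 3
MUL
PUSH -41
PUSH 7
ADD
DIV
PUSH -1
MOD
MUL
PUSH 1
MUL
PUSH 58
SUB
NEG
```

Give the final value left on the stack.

58

PUSH -37 → [-37]
PUSH -25 → [-37, -25]
ADD      → [-62]
PUSH -3  → [-62, -3]
PUSH 10  → [-62, -3, 10]
ADD      → [-62, 7]
SUB      → [-69]
PUSH 9   → [-69, 9]
PUSH 3   → [-69, 9, 3]
MUL      → [-69, 27]
PUSH -41 → [-69, 27, -41]
PUSH 7   → [-69, 27, -41, 7]
ADD      → [-69, 27, -34]
DIV      → [-69, 0]
PUSH -1  → [-69, 0, -1]
MOD      → [-69, 0]
MUL      → [0]
PUSH 1   → [0, 1]
MUL      → [0]
PUSH 58  → [0, 58]
SUB      → [-58]
NEG      → [58]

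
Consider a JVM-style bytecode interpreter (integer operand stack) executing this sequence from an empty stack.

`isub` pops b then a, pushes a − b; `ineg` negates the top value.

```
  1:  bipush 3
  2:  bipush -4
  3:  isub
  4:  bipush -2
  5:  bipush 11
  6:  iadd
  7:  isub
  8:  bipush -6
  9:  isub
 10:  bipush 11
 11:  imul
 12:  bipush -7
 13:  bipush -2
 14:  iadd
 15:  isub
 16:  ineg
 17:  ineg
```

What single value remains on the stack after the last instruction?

bipush 3  -> [3]
bipush -4 -> [3, -4]
isub      -> [7]
bipush -2 -> [7, -2]
bipush 11 -> [7, -2, 11]
iadd      -> [7, 9]
isub      -> [-2]
bipush -6 -> [-2, -6]
isub      -> [4]
bipush 11 -> [4, 11]
imul      -> [44]
bipush -7 -> [44, -7]
bipush -2 -> [44, -7, -2]
iadd      -> [44, -9]
isub      -> [53]
ineg      -> [-53]
ineg      -> [53]

53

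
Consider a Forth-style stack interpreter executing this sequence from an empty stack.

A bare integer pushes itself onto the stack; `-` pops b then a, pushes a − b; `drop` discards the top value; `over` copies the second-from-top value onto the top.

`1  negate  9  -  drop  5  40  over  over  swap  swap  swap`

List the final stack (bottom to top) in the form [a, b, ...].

[5, 40, 40, 5]

1      : [1]
negate : [-1]
9      : [-1, 9]
-      : [-10]
drop   : []
5      : [5]
40     : [5, 40]
over   : [5, 40, 5]
over   : [5, 40, 5, 40]
swap   : [5, 40, 40, 5]
swap   : [5, 40, 5, 40]
swap   : [5, 40, 40, 5]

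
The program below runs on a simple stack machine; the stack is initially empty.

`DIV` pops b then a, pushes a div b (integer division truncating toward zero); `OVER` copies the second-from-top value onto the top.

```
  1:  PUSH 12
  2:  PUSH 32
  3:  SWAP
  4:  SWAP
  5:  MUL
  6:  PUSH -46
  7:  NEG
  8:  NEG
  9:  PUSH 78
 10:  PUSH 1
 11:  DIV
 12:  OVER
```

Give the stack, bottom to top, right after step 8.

PUSH 12  -> 12
PUSH 32  -> 12 32
SWAP     -> 32 12
SWAP     -> 12 32
MUL      -> 384
PUSH -46 -> 384 -46
NEG      -> 384 46
NEG      -> 384 -46

[384, -46]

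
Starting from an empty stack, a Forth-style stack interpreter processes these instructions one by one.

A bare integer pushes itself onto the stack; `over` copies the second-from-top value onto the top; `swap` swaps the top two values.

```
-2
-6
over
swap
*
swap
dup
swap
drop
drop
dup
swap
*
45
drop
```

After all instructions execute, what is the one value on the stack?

-2   -> [-2]
-6   -> [-2, -6]
over -> [-2, -6, -2]
swap -> [-2, -2, -6]
*    -> [-2, 12]
swap -> [12, -2]
dup  -> [12, -2, -2]
swap -> [12, -2, -2]
drop -> [12, -2]
drop -> [12]
dup  -> [12, 12]
swap -> [12, 12]
*    -> [144]
45   -> [144, 45]
drop -> [144]

144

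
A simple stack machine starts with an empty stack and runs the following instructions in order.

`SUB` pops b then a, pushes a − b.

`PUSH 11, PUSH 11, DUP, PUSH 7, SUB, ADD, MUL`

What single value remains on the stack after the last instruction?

PUSH 11 : [11]
PUSH 11 : [11, 11]
DUP     : [11, 11, 11]
PUSH 7  : [11, 11, 11, 7]
SUB     : [11, 11, 4]
ADD     : [11, 15]
MUL     : [165]

165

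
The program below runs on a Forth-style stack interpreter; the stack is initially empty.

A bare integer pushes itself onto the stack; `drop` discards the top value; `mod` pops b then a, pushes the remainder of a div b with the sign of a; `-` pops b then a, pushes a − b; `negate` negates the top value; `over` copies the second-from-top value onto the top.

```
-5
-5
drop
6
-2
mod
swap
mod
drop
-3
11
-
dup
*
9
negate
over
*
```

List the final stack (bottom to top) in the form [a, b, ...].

[196, -1764]

-5     → -5
-5     → -5 -5
drop   → -5
6      → -5 6
-2     → -5 6 -2
mod    → -5 0
swap   → 0 -5
mod    → 0
drop   → (empty)
-3     → -3
11     → -3 11
-      → -14
dup    → -14 -14
*      → 196
9      → 196 9
negate → 196 -9
over   → 196 -9 196
*      → 196 -1764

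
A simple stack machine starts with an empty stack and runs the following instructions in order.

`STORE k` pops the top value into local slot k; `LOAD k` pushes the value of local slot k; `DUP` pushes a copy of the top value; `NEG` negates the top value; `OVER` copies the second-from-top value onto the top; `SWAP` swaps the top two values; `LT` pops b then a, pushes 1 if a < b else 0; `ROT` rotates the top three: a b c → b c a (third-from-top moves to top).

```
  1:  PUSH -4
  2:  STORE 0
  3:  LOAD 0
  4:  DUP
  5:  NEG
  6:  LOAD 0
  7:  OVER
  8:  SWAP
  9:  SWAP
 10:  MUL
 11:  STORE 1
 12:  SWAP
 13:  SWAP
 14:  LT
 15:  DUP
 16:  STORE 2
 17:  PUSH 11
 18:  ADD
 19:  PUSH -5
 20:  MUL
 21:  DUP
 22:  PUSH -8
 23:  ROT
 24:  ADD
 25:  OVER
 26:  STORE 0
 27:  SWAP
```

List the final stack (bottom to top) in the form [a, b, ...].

PUSH -4  -4
STORE 0  (empty)
LOAD 0   -4
DUP      -4 -4
NEG      -4 4
LOAD 0   -4 4 -4
OVER     -4 4 -4 4
SWAP     -4 4 4 -4
SWAP     -4 4 -4 4
MUL      -4 4 -16
STORE 1  -4 4
SWAP     4 -4
SWAP     -4 4
LT       1
DUP      1 1
STORE 2  1
PUSH 11  1 11
ADD      12
PUSH -5  12 -5
MUL      -60
DUP      -60 -60
PUSH -8  -60 -60 -8
ROT      -60 -8 -60
ADD      -60 -68
OVER     -60 -68 -60
STORE 0  -60 -68
SWAP     -68 -60

[-68, -60]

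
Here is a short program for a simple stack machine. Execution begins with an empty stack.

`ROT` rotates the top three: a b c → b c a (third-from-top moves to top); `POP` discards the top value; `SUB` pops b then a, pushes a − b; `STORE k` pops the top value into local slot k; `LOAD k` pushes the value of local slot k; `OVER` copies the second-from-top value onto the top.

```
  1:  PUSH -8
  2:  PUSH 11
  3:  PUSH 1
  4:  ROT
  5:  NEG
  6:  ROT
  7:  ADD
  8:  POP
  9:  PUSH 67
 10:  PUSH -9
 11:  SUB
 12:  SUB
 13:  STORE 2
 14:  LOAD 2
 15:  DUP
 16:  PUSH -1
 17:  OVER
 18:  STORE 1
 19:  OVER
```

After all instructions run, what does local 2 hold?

PUSH -8 → [-8]
PUSH 11 → [-8, 11]
PUSH 1  → [-8, 11, 1]
ROT     → [11, 1, -8]
NEG     → [11, 1, 8]
ROT     → [1, 8, 11]
ADD     → [1, 19]
POP     → [1]
PUSH 67 → [1, 67]
PUSH -9 → [1, 67, -9]
SUB     → [1, 76]
SUB     → [-75]
STORE 2 → []
LOAD 2  → [-75]
DUP     → [-75, -75]
PUSH -1 → [-75, -75, -1]
OVER    → [-75, -75, -1, -75]
STORE 1 → [-75, -75, -1]
OVER    → [-75, -75, -1, -75]

-75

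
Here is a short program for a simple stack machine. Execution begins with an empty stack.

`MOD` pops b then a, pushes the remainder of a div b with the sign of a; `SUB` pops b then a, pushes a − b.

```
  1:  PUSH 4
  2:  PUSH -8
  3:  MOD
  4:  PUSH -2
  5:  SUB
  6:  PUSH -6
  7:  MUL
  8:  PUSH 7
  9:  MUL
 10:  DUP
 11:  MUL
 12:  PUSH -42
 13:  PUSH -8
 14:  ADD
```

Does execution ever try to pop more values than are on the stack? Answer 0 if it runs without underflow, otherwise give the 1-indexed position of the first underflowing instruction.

0

PUSH 4   → 4
PUSH -8  → 4 -8
MOD      → 4
PUSH -2  → 4 -2
SUB      → 6
PUSH -6  → 6 -6
MUL      → -36
PUSH 7   → -36 7
MUL      → -252
DUP      → -252 -252
MUL      → 63504
PUSH -42 → 63504 -42
PUSH -8  → 63504 -42 -8
ADD      → 63504 -50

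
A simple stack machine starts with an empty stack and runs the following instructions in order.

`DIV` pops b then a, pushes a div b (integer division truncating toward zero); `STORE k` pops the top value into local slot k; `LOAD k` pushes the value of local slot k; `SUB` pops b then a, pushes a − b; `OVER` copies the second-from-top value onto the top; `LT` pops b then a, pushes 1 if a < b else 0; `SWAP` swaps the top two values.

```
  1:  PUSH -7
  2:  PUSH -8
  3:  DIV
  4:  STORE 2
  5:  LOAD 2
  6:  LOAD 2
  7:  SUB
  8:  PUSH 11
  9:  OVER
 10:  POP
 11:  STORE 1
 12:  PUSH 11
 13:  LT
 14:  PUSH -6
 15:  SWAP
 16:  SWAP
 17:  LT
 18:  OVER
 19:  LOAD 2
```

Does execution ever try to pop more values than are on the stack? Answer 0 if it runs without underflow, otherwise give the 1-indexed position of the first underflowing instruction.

18

PUSH -7 : -7
PUSH -8 : -7 -8
DIV     : 0
STORE 2 : (empty)
LOAD 2  : 0
LOAD 2  : 0 0
SUB     : 0
PUSH 11 : 0 11
OVER    : 0 11 0
POP     : 0 11
STORE 1 : 0
PUSH 11 : 0 11
LT      : 1
PUSH -6 : 1 -6
SWAP    : -6 1
SWAP    : 1 -6
LT      : 0
OVER  — needs 2 operands, stack has 1 → underflow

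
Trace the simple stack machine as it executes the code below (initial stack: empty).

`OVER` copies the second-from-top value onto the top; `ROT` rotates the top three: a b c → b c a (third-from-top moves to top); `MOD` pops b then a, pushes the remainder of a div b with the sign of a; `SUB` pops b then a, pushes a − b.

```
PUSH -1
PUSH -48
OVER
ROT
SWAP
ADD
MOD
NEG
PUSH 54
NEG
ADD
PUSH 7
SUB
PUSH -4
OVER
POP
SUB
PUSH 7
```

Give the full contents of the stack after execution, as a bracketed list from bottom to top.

[-57, 7]

PUSH -1   [-1]
PUSH -48  [-1, -48]
OVER      [-1, -48, -1]
ROT       [-48, -1, -1]
SWAP      [-48, -1, -1]
ADD       [-48, -2]
MOD       [0]
NEG       [0]
PUSH 54   [0, 54]
NEG       [0, -54]
ADD       [-54]
PUSH 7    [-54, 7]
SUB       [-61]
PUSH -4   [-61, -4]
OVER      [-61, -4, -61]
POP       [-61, -4]
SUB       [-57]
PUSH 7    [-57, 7]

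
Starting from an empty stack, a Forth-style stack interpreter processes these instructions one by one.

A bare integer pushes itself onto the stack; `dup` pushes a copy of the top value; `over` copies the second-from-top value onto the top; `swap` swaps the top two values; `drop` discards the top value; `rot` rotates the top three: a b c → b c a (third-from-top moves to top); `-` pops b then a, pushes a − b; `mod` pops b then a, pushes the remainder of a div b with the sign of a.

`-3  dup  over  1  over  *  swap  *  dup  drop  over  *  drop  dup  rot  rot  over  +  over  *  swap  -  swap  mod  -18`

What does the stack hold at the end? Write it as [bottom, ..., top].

[0, -18]

-3   : -3
dup  : -3 -3
over : -3 -3 -3
1    : -3 -3 -3 1
over : -3 -3 -3 1 -3
*    : -3 -3 -3 -3
swap : -3 -3 -3 -3
*    : -3 -3 9
dup  : -3 -3 9 9
drop : -3 -3 9
over : -3 -3 9 -3
*    : -3 -3 -27
drop : -3 -3
dup  : -3 -3 -3
rot  : -3 -3 -3
rot  : -3 -3 -3
over : -3 -3 -3 -3
+    : -3 -3 -6
over : -3 -3 -6 -3
*    : -3 -3 18
swap : -3 18 -3
-    : -3 21
swap : 21 -3
mod  : 0
-18  : 0 -18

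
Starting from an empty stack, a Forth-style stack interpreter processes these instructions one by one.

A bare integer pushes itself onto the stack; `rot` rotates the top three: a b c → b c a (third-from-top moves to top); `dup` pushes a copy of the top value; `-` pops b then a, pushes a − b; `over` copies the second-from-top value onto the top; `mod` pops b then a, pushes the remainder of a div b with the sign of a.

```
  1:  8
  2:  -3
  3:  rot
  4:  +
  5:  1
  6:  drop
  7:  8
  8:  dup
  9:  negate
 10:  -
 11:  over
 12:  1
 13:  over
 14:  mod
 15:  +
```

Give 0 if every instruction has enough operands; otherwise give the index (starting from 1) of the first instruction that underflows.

3

8  : 8
-3 : 8 -3
rot  — needs 3 operands, stack has 2 → underflow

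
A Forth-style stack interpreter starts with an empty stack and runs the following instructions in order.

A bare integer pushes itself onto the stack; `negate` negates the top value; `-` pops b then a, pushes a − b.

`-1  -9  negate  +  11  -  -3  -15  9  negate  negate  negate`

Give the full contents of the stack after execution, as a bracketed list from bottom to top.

[-3, -3, -15, -9]

-1     -> [-1]
-9     -> [-1, -9]
negate -> [-1, 9]
+      -> [8]
11     -> [8, 11]
-      -> [-3]
-3     -> [-3, -3]
-15    -> [-3, -3, -15]
9      -> [-3, -3, -15, 9]
negate -> [-3, -3, -15, -9]
negate -> [-3, -3, -15, 9]
negate -> [-3, -3, -15, -9]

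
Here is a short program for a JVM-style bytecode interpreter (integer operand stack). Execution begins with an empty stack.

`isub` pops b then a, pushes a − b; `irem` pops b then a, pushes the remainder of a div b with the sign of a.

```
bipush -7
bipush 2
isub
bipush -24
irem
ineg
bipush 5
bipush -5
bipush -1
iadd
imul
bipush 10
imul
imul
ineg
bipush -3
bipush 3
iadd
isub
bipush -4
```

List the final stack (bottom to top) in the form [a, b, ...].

[2700, -4]

bipush -7  -> -7
bipush 2   -> -7 2
isub       -> -9
bipush -24 -> -9 -24
irem       -> -9
ineg       -> 9
bipush 5   -> 9 5
bipush -5  -> 9 5 -5
bipush -1  -> 9 5 -5 -1
iadd       -> 9 5 -6
imul       -> 9 -30
bipush 10  -> 9 -30 10
imul       -> 9 -300
imul       -> -2700
ineg       -> 2700
bipush -3  -> 2700 -3
bipush 3   -> 2700 -3 3
iadd       -> 2700 0
isub       -> 2700
bipush -4  -> 2700 -4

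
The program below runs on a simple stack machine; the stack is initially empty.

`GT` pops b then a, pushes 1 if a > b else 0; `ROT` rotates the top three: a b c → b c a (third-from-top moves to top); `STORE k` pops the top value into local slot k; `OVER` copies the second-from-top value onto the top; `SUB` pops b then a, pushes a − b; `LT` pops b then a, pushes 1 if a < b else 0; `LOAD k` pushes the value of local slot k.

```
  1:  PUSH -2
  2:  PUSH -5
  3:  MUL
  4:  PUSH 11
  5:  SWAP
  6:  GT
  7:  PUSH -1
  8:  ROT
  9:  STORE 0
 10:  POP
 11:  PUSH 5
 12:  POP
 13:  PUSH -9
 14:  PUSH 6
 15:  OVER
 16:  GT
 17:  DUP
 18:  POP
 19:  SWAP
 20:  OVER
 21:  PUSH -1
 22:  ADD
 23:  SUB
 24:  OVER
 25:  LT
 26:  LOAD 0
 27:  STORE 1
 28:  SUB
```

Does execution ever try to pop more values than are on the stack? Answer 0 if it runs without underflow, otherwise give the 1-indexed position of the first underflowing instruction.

PUSH -2 -> -2
PUSH -5 -> -2 -5
MUL     -> 10
PUSH 11 -> 10 11
SWAP    -> 11 10
GT      -> 1
PUSH -1 -> 1 -1
ROT  — needs 3 operands, stack has 2 → underflow

8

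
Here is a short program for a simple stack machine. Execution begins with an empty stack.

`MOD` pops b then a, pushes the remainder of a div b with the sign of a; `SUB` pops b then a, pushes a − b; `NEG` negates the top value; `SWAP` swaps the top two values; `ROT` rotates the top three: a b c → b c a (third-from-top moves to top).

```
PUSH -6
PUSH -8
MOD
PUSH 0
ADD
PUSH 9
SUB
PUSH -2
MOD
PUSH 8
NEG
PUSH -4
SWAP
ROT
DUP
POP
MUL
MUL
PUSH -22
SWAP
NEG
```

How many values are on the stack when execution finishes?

2

PUSH -6   -6
PUSH -8   -6 -8
MOD       -6
PUSH 0    -6 0
ADD       -6
PUSH 9    -6 9
SUB       -15
PUSH -2   -15 -2
MOD       -1
PUSH 8    -1 8
NEG       -1 -8
PUSH -4   -1 -8 -4
SWAP      -1 -4 -8
ROT       -4 -8 -1
DUP       -4 -8 -1 -1
POP       -4 -8 -1
MUL       -4 8
MUL       -32
PUSH -22  -32 -22
SWAP      -22 -32
NEG       -22 32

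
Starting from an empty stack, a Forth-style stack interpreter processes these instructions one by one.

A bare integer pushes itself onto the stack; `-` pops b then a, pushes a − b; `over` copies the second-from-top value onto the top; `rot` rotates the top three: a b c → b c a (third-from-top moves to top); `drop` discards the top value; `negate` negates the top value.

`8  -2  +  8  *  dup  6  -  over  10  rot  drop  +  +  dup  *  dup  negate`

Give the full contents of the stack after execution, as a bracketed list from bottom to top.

[11236, -11236]

8      : 8
-2     : 8 -2
+      : 6
8      : 6 8
*      : 48
dup    : 48 48
6      : 48 48 6
-      : 48 42
over   : 48 42 48
10     : 48 42 48 10
rot    : 48 48 10 42
drop   : 48 48 10
+      : 48 58
+      : 106
dup    : 106 106
*      : 11236
dup    : 11236 11236
negate : 11236 -11236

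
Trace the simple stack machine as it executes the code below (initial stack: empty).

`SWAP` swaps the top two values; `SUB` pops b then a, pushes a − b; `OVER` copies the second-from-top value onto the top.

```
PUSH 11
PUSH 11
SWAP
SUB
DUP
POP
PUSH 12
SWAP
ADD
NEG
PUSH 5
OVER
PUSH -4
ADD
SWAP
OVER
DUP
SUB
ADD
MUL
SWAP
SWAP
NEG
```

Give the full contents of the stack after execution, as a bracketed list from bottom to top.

[-12, 80]

PUSH 11 -> 11
PUSH 11 -> 11 11
SWAP    -> 11 11
SUB     -> 0
DUP     -> 0 0
POP     -> 0
PUSH 12 -> 0 12
SWAP    -> 12 0
ADD     -> 12
NEG     -> -12
PUSH 5  -> -12 5
OVER    -> -12 5 -12
PUSH -4 -> -12 5 -12 -4
ADD     -> -12 5 -16
SWAP    -> -12 -16 5
OVER    -> -12 -16 5 -16
DUP     -> -12 -16 5 -16 -16
SUB     -> -12 -16 5 0
ADD     -> -12 -16 5
MUL     -> -12 -80
SWAP    -> -80 -12
SWAP    -> -12 -80
NEG     -> -12 80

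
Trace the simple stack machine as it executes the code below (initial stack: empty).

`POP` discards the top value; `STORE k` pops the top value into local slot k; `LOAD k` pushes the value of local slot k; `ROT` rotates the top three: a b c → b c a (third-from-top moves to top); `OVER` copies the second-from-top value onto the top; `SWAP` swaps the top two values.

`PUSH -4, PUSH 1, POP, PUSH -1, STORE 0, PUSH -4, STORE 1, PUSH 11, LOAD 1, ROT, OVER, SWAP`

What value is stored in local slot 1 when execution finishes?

-4

PUSH -4  [-4]
PUSH 1   [-4, 1]
POP      [-4]
PUSH -1  [-4, -1]
STORE 0  [-4]
PUSH -4  [-4, -4]
STORE 1  [-4]
PUSH 11  [-4, 11]
LOAD 1   [-4, 11, -4]
ROT      [11, -4, -4]
OVER     [11, -4, -4, -4]
SWAP     [11, -4, -4, -4]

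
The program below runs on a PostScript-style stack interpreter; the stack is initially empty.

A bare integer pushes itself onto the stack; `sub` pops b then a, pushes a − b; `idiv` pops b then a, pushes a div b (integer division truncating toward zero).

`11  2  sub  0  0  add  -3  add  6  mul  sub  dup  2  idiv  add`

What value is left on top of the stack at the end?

11   -> 11
2    -> 11 2
sub  -> 9
0    -> 9 0
0    -> 9 0 0
add  -> 9 0
-3   -> 9 0 -3
add  -> 9 -3
6    -> 9 -3 6
mul  -> 9 -18
sub  -> 27
dup  -> 27 27
2    -> 27 27 2
idiv -> 27 13
add  -> 40

40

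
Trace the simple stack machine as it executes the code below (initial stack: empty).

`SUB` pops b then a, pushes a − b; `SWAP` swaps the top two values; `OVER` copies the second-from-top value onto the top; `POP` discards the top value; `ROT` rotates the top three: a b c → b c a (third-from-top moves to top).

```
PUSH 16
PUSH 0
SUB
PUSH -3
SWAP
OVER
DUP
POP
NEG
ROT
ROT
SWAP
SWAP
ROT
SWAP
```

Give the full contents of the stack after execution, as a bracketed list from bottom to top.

PUSH 16 → [16]
PUSH 0  → [16, 0]
SUB     → [16]
PUSH -3 → [16, -3]
SWAP    → [-3, 16]
OVER    → [-3, 16, -3]
DUP     → [-3, 16, -3, -3]
POP     → [-3, 16, -3]
NEG     → [-3, 16, 3]
ROT     → [16, 3, -3]
ROT     → [3, -3, 16]
SWAP    → [3, 16, -3]
SWAP    → [3, -3, 16]
ROT     → [-3, 16, 3]
SWAP    → [-3, 3, 16]

[-3, 3, 16]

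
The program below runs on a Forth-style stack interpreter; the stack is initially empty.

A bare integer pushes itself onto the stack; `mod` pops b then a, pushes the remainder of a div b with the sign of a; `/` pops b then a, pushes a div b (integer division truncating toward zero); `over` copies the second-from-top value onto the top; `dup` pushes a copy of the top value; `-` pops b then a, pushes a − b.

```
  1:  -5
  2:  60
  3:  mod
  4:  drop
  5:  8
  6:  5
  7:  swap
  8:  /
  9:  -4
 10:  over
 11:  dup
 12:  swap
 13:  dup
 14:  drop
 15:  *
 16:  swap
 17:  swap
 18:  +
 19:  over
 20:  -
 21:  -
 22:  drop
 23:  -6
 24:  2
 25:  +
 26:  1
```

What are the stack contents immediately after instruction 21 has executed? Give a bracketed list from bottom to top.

[4]

-5   → [-5]
60   → [-5, 60]
mod  → [-5]
drop → []
8    → [8]
5    → [8, 5]
swap → [5, 8]
/    → [0]
-4   → [0, -4]
over → [0, -4, 0]
dup  → [0, -4, 0, 0]
swap → [0, -4, 0, 0]
dup  → [0, -4, 0, 0, 0]
drop → [0, -4, 0, 0]
*    → [0, -4, 0]
swap → [0, 0, -4]
swap → [0, -4, 0]
+    → [0, -4]
over → [0, -4, 0]
-    → [0, -4]
-    → [4]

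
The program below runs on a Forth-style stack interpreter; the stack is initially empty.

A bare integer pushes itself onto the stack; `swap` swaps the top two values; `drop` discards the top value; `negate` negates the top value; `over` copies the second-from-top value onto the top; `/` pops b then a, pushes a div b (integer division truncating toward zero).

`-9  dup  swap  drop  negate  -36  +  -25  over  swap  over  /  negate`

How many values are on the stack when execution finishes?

3

-9     -> [-9]
dup    -> [-9, -9]
swap   -> [-9, -9]
drop   -> [-9]
negate -> [9]
-36    -> [9, -36]
+      -> [-27]
-25    -> [-27, -25]
over   -> [-27, -25, -27]
swap   -> [-27, -27, -25]
over   -> [-27, -27, -25, -27]
/      -> [-27, -27, 0]
negate -> [-27, -27, 0]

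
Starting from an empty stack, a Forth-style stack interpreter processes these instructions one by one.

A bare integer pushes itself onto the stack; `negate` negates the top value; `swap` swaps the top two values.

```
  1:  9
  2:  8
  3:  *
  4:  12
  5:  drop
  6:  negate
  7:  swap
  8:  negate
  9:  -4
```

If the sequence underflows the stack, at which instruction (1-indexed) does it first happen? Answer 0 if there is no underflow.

9       9
8       9 8
*       72
12      72 12
drop    72
negate  -72
swap  — needs 2 operands, stack has 1 → underflow

7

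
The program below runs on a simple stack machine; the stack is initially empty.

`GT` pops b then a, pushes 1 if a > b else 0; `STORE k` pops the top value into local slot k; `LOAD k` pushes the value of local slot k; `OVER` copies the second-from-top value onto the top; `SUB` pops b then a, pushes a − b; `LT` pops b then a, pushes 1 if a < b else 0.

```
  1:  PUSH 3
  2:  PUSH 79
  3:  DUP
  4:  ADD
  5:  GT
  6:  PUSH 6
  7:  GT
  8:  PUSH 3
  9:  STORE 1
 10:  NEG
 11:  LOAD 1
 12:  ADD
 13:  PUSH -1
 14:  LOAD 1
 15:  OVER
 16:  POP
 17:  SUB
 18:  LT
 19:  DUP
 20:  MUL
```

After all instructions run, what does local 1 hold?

3

PUSH 3  -> [3]
PUSH 79 -> [3, 79]
DUP     -> [3, 79, 79]
ADD     -> [3, 158]
GT      -> [0]
PUSH 6  -> [0, 6]
GT      -> [0]
PUSH 3  -> [0, 3]
STORE 1 -> [0]
NEG     -> [0]
LOAD 1  -> [0, 3]
ADD     -> [3]
PUSH -1 -> [3, -1]
LOAD 1  -> [3, -1, 3]
OVER    -> [3, -1, 3, -1]
POP     -> [3, -1, 3]
SUB     -> [3, -4]
LT      -> [0]
DUP     -> [0, 0]
MUL     -> [0]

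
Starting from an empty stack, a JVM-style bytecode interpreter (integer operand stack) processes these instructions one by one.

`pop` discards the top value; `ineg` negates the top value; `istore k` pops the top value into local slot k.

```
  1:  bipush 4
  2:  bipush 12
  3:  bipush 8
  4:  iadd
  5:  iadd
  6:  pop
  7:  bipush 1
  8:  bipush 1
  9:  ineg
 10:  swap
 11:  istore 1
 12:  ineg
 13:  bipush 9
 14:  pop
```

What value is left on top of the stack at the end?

bipush 4   [4]
bipush 12  [4, 12]
bipush 8   [4, 12, 8]
iadd       [4, 20]
iadd       [24]
pop        []
bipush 1   [1]
bipush 1   [1, 1]
ineg       [1, -1]
swap       [-1, 1]
istore 1   [-1]
ineg       [1]
bipush 9   [1, 9]
pop        [1]

1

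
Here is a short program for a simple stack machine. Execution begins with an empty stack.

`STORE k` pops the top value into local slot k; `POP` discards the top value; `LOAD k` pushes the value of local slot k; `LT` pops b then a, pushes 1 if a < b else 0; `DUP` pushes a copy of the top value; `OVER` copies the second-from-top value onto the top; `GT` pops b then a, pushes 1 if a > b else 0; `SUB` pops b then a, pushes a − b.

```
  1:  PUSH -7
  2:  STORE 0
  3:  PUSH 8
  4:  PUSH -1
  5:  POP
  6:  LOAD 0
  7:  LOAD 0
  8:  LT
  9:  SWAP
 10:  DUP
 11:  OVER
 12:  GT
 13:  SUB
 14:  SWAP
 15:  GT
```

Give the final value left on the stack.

1

PUSH -7 → [-7]
STORE 0 → []
PUSH 8  → [8]
PUSH -1 → [8, -1]
POP     → [8]
LOAD 0  → [8, -7]
LOAD 0  → [8, -7, -7]
LT      → [8, 0]
SWAP    → [0, 8]
DUP     → [0, 8, 8]
OVER    → [0, 8, 8, 8]
GT      → [0, 8, 0]
SUB     → [0, 8]
SWAP    → [8, 0]
GT      → [1]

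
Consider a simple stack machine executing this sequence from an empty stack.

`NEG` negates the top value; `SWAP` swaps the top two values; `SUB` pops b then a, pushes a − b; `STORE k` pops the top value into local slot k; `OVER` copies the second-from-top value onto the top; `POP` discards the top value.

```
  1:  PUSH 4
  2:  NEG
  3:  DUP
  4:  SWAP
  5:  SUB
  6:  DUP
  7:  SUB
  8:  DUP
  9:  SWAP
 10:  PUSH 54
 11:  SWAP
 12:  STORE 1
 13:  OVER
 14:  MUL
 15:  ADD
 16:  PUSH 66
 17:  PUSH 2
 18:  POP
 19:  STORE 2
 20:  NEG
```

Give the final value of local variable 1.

PUSH 4   [4]
NEG      [-4]
DUP      [-4, -4]
SWAP     [-4, -4]
SUB      [0]
DUP      [0, 0]
SUB      [0]
DUP      [0, 0]
SWAP     [0, 0]
PUSH 54  [0, 0, 54]
SWAP     [0, 54, 0]
STORE 1  [0, 54]
OVER     [0, 54, 0]
MUL      [0, 0]
ADD      [0]
PUSH 66  [0, 66]
PUSH 2   [0, 66, 2]
POP      [0, 66]
STORE 2  [0]
NEG      [0]

0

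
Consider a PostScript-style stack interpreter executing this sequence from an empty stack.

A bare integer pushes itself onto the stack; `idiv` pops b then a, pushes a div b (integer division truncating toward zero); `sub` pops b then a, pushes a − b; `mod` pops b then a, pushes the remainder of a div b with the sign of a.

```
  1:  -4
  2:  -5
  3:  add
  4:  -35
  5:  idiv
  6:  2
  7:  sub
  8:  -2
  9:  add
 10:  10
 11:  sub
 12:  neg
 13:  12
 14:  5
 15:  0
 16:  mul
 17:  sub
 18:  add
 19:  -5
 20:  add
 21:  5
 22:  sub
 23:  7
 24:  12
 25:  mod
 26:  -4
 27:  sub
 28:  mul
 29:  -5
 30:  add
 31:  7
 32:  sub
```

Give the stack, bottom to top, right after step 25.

-4   → [-4]
-5   → [-4, -5]
add  → [-9]
-35  → [-9, -35]
idiv → [0]
2    → [0, 2]
sub  → [-2]
-2   → [-2, -2]
add  → [-4]
10   → [-4, 10]
sub  → [-14]
neg  → [14]
12   → [14, 12]
5    → [14, 12, 5]
0    → [14, 12, 5, 0]
mul  → [14, 12, 0]
sub  → [14, 12]
add  → [26]
-5   → [26, -5]
add  → [21]
5    → [21, 5]
sub  → [16]
7    → [16, 7]
12   → [16, 7, 12]
mod  → [16, 7]

[16, 7]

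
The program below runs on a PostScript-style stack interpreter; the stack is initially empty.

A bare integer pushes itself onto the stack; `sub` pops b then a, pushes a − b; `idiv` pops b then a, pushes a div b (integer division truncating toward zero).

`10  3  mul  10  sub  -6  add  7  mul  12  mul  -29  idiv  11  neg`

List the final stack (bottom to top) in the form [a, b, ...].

10   → [10]
3    → [10, 3]
mul  → [30]
10   → [30, 10]
sub  → [20]
-6   → [20, -6]
add  → [14]
7    → [14, 7]
mul  → [98]
12   → [98, 12]
mul  → [1176]
-29  → [1176, -29]
idiv → [-40]
11   → [-40, 11]
neg  → [-40, -11]

[-40, -11]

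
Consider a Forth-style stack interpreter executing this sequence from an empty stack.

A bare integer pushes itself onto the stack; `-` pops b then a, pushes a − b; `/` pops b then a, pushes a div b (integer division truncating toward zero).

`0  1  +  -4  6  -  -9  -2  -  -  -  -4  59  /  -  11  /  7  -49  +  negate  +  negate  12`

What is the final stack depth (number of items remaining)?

0      : [0]
1      : [0, 1]
+      : [1]
-4     : [1, -4]
6      : [1, -4, 6]
-      : [1, -10]
-9     : [1, -10, -9]
-2     : [1, -10, -9, -2]
-      : [1, -10, -7]
-      : [1, -3]
-      : [4]
-4     : [4, -4]
59     : [4, -4, 59]
/      : [4, 0]
-      : [4]
11     : [4, 11]
/      : [0]
7      : [0, 7]
-49    : [0, 7, -49]
+      : [0, -42]
negate : [0, 42]
+      : [42]
negate : [-42]
12     : [-42, 12]

2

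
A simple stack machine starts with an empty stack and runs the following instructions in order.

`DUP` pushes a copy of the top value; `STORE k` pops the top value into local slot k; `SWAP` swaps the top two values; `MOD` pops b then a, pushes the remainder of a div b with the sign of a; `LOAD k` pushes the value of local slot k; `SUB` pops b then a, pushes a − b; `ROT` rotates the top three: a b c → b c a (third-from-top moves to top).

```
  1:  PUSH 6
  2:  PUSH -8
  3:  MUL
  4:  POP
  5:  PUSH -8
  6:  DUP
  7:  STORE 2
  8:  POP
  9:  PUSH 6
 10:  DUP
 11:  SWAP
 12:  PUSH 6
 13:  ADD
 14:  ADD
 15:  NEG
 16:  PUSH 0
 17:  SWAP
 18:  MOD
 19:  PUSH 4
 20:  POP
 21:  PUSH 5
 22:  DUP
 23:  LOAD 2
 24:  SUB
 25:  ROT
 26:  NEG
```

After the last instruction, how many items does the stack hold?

3

PUSH 6   6
PUSH -8  6 -8
MUL      -48
POP      (empty)
PUSH -8  -8
DUP      -8 -8
STORE 2  -8
POP      (empty)
PUSH 6   6
DUP      6 6
SWAP     6 6
PUSH 6   6 6 6
ADD      6 12
ADD      18
NEG      -18
PUSH 0   -18 0
SWAP     0 -18
MOD      0
PUSH 4   0 4
POP      0
PUSH 5   0 5
DUP      0 5 5
LOAD 2   0 5 5 -8
SUB      0 5 13
ROT      5 13 0
NEG      5 13 0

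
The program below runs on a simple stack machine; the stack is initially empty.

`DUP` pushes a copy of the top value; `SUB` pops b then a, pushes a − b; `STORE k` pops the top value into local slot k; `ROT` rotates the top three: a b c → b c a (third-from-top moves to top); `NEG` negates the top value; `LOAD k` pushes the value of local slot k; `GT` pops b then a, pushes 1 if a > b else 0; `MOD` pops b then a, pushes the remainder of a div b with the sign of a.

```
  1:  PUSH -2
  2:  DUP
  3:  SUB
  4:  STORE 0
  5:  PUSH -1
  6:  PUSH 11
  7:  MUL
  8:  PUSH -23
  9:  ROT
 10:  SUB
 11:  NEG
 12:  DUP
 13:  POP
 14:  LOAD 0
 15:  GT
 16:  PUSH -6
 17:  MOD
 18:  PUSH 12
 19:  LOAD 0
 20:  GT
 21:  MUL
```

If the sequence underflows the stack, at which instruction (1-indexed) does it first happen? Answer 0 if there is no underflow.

9

PUSH -2  → -2
DUP      → -2 -2
SUB      → 0
STORE 0  → (empty)
PUSH -1  → -1
PUSH 11  → -1 11
MUL      → -11
PUSH -23 → -11 -23
ROT  — needs 3 operands, stack has 2 → underflow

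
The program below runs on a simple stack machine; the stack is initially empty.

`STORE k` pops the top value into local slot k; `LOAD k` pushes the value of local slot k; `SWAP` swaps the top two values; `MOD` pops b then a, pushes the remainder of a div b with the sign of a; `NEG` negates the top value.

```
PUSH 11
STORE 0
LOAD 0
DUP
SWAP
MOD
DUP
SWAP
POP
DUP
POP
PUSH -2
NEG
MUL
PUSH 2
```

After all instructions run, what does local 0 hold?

11

PUSH 11 -> [11]
STORE 0 -> []
LOAD 0  -> [11]
DUP     -> [11, 11]
SWAP    -> [11, 11]
MOD     -> [0]
DUP     -> [0, 0]
SWAP    -> [0, 0]
POP     -> [0]
DUP     -> [0, 0]
POP     -> [0]
PUSH -2 -> [0, -2]
NEG     -> [0, 2]
MUL     -> [0]
PUSH 2  -> [0, 2]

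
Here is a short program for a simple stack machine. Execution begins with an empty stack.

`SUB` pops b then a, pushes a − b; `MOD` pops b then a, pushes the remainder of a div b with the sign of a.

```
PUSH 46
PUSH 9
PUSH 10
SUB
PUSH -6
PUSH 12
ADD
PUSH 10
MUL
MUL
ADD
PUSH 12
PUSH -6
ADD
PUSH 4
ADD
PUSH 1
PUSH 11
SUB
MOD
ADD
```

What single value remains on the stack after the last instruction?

-14

PUSH 46 -> 46
PUSH 9  -> 46 9
PUSH 10 -> 46 9 10
SUB     -> 46 -1
PUSH -6 -> 46 -1 -6
PUSH 12 -> 46 -1 -6 12
ADD     -> 46 -1 6
PUSH 10 -> 46 -1 6 10
MUL     -> 46 -1 60
MUL     -> 46 -60
ADD     -> -14
PUSH 12 -> -14 12
PUSH -6 -> -14 12 -6
ADD     -> -14 6
PUSH 4  -> -14 6 4
ADD     -> -14 10
PUSH 1  -> -14 10 1
PUSH 11 -> -14 10 1 11
SUB     -> -14 10 -10
MOD     -> -14 0
ADD     -> -14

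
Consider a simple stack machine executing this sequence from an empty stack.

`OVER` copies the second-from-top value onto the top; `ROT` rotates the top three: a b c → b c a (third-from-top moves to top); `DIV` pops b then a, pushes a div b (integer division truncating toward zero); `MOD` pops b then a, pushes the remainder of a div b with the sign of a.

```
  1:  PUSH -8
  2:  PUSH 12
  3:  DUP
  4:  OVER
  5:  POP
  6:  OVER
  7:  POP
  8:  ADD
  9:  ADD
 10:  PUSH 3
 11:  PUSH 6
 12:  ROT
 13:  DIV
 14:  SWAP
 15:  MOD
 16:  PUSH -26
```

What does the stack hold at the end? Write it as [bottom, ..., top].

[0, -26]

PUSH -8  : [-8]
PUSH 12  : [-8, 12]
DUP      : [-8, 12, 12]
OVER     : [-8, 12, 12, 12]
POP      : [-8, 12, 12]
OVER     : [-8, 12, 12, 12]
POP      : [-8, 12, 12]
ADD      : [-8, 24]
ADD      : [16]
PUSH 3   : [16, 3]
PUSH 6   : [16, 3, 6]
ROT      : [3, 6, 16]
DIV      : [3, 0]
SWAP     : [0, 3]
MOD      : [0]
PUSH -26 : [0, -26]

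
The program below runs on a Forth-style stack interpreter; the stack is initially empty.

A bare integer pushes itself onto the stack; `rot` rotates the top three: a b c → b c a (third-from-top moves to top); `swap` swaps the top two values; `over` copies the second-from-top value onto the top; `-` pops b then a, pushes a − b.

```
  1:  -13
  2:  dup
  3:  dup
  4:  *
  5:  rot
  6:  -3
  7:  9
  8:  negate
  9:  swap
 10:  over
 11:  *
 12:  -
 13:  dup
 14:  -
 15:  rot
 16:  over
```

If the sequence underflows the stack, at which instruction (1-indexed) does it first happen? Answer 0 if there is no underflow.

5

-13 -> -13
dup -> -13 -13
dup -> -13 -13 -13
*   -> -13 169
rot  — needs 3 operands, stack has 2 → underflow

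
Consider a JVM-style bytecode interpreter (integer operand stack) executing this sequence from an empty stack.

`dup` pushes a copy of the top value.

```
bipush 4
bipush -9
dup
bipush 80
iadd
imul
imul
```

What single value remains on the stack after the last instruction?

bipush 4  -> [4]
bipush -9 -> [4, -9]
dup       -> [4, -9, -9]
bipush 80 -> [4, -9, -9, 80]
iadd      -> [4, -9, 71]
imul      -> [4, -639]
imul      -> [-2556]

-2556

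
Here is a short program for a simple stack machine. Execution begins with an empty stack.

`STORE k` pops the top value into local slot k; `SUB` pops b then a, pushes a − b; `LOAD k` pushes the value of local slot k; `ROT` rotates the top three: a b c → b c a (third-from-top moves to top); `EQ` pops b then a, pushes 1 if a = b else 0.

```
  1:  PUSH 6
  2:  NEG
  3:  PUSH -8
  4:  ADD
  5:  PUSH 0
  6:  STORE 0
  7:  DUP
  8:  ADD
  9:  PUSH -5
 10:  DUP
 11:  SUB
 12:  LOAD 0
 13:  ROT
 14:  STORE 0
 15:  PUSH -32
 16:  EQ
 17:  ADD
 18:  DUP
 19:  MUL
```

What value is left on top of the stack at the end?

PUSH 6   : [6]
NEG      : [-6]
PUSH -8  : [-6, -8]
ADD      : [-14]
PUSH 0   : [-14, 0]
STORE 0  : [-14]
DUP      : [-14, -14]
ADD      : [-28]
PUSH -5  : [-28, -5]
DUP      : [-28, -5, -5]
SUB      : [-28, 0]
LOAD 0   : [-28, 0, 0]
ROT      : [0, 0, -28]
STORE 0  : [0, 0]
PUSH -32 : [0, 0, -32]
EQ       : [0, 0]
ADD      : [0]
DUP      : [0, 0]
MUL      : [0]

0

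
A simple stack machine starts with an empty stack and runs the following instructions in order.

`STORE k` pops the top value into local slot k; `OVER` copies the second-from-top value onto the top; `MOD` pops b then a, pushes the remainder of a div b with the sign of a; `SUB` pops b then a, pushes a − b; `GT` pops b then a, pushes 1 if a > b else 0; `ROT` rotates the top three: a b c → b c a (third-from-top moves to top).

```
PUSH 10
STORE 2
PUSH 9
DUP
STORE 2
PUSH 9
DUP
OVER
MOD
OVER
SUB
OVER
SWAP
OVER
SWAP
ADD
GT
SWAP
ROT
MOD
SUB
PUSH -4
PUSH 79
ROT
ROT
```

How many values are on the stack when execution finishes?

3

PUSH 10 : 10
STORE 2 : (empty)
PUSH 9  : 9
DUP     : 9 9
STORE 2 : 9
PUSH 9  : 9 9
DUP     : 9 9 9
OVER    : 9 9 9 9
MOD     : 9 9 0
OVER    : 9 9 0 9
SUB     : 9 9 -9
OVER    : 9 9 -9 9
SWAP    : 9 9 9 -9
OVER    : 9 9 9 -9 9
SWAP    : 9 9 9 9 -9
ADD     : 9 9 9 0
GT      : 9 9 1
SWAP    : 9 1 9
ROT     : 1 9 9
MOD     : 1 0
SUB     : 1
PUSH -4 : 1 -4
PUSH 79 : 1 -4 79
ROT     : -4 79 1
ROT     : 79 1 -4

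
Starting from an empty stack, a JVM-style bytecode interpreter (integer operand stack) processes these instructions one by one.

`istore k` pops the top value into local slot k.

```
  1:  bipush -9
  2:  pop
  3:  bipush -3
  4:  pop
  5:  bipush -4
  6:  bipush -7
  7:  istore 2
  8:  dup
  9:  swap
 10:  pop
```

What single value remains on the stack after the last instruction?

-4

bipush -9 → -9
pop       → (empty)
bipush -3 → -3
pop       → (empty)
bipush -4 → -4
bipush -7 → -4 -7
istore 2  → -4
dup       → -4 -4
swap      → -4 -4
pop       → -4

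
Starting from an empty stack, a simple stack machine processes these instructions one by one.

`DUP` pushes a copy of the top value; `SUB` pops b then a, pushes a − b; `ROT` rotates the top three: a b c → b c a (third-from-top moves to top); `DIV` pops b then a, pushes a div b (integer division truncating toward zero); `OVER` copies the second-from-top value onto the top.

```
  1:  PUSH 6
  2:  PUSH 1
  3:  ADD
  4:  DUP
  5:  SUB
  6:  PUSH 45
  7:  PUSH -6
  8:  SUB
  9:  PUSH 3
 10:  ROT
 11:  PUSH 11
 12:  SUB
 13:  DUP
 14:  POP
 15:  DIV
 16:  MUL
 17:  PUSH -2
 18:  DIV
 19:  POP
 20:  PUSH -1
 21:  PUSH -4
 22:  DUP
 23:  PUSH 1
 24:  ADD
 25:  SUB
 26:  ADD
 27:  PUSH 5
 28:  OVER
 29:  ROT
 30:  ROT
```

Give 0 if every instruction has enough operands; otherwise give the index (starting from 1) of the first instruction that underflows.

PUSH 6   6
PUSH 1   6 1
ADD      7
DUP      7 7
SUB      0
PUSH 45  0 45
PUSH -6  0 45 -6
SUB      0 51
PUSH 3   0 51 3
ROT      51 3 0
PUSH 11  51 3 0 11
SUB      51 3 -11
DUP      51 3 -11 -11
POP      51 3 -11
DIV      51 0
MUL      0
PUSH -2  0 -2
DIV      0
POP      (empty)
PUSH -1  -1
PUSH -4  -1 -4
DUP      -1 -4 -4
PUSH 1   -1 -4 -4 1
ADD      -1 -4 -3
SUB      -1 -1
ADD      -2
PUSH 5   -2 5
OVER     -2 5 -2
ROT      5 -2 -2
ROT      -2 -2 5

0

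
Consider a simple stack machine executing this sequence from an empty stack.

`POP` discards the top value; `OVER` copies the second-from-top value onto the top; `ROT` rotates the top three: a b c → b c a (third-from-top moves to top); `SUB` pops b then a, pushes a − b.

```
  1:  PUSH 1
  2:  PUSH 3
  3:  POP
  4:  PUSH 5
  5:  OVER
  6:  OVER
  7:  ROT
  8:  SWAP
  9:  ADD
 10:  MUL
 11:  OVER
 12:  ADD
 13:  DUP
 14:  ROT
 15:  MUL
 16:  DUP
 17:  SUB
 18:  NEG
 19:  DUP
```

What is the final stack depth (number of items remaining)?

PUSH 1 → 1
PUSH 3 → 1 3
POP    → 1
PUSH 5 → 1 5
OVER   → 1 5 1
OVER   → 1 5 1 5
ROT    → 1 1 5 5
SWAP   → 1 1 5 5
ADD    → 1 1 10
MUL    → 1 10
OVER   → 1 10 1
ADD    → 1 11
DUP    → 1 11 11
ROT    → 11 11 1
MUL    → 11 11
DUP    → 11 11 11
SUB    → 11 0
NEG    → 11 0
DUP    → 11 0 0

3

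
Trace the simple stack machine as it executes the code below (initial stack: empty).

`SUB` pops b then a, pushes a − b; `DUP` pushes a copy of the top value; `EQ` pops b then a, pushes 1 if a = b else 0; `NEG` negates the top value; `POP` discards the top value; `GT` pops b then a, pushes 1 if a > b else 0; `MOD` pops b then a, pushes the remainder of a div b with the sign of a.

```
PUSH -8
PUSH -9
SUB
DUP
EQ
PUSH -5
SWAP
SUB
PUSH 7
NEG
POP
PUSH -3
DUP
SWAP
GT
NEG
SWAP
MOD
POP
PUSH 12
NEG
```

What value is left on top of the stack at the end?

-12

PUSH -8 : [-8]
PUSH -9 : [-8, -9]
SUB     : [1]
DUP     : [1, 1]
EQ      : [1]
PUSH -5 : [1, -5]
SWAP    : [-5, 1]
SUB     : [-6]
PUSH 7  : [-6, 7]
NEG     : [-6, -7]
POP     : [-6]
PUSH -3 : [-6, -3]
DUP     : [-6, -3, -3]
SWAP    : [-6, -3, -3]
GT      : [-6, 0]
NEG     : [-6, 0]
SWAP    : [0, -6]
MOD     : [0]
POP     : []
PUSH 12 : [12]
NEG     : [-12]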